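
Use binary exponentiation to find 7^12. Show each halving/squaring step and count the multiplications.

Computing 7^12 by squaring (build up from 7^1; each line after the first costs one multiplication):

7^1 = 7
7^2 = (7^1)^2 = 7^2 = 49
7^3 = 7 * 7^2 = 7 * 49 = 343
7^6 = (7^3)^2 = 343^2 = 117649
7^12 = (7^6)^2 = 117649^2 = 13841287201

Result: 13841287201
Multiplications needed: 4 (4 lines after 7^1)

7^12 = 13841287201. Using exponentiation by squaring, this requires 4 multiplications. The key idea: if the exponent is even, square the half-power; if odd, multiply by the base once.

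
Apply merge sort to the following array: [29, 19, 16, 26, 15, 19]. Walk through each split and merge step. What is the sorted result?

Merge sort trace:

Split: [29, 19, 16, 26, 15, 19] -> [29, 19, 16] and [26, 15, 19]
  Split: [29, 19, 16] -> [29] and [19, 16]
    Split: [19, 16] -> [19] and [16]
    Merge: [19] + [16] -> [16, 19]
  Merge: [29] + [16, 19] -> [16, 19, 29]
  Split: [26, 15, 19] -> [26] and [15, 19]
    Split: [15, 19] -> [15] and [19]
    Merge: [15] + [19] -> [15, 19]
  Merge: [26] + [15, 19] -> [15, 19, 26]
Merge: [16, 19, 29] + [15, 19, 26] -> [15, 16, 19, 19, 26, 29]

Final sorted array: [15, 16, 19, 19, 26, 29]

The merge sort proceeds by recursively splitting the array and merging sorted halves.
After all merges, the sorted array is [15, 16, 19, 19, 26, 29].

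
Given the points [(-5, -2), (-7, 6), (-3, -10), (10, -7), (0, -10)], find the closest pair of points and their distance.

Computing all pairwise distances among 5 points:

d((-5, -2), (-7, 6)) = 8.2462
d((-5, -2), (-3, -10)) = 8.2462
d((-5, -2), (10, -7)) = 15.8114
d((-5, -2), (0, -10)) = 9.434
d((-7, 6), (-3, -10)) = 16.4924
d((-7, 6), (10, -7)) = 21.4009
d((-7, 6), (0, -10)) = 17.4642
d((-3, -10), (10, -7)) = 13.3417
d((-3, -10), (0, -10)) = 3.0 <-- minimum
d((10, -7), (0, -10)) = 10.4403

Closest pair: (-3, -10) and (0, -10) with distance 3.0

The closest pair is (-3, -10) and (0, -10) with Euclidean distance 3.0. For 5 points, brute-force pairwise comparison is shown above. For large n, the divide-and-conquer algorithm (sort by x, recurse on halves, check the dividing strip) achieves O(n log n).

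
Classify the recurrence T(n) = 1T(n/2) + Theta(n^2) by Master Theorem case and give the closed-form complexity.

Master Theorem for T(n) = 1T(n/2) + O(n^2):

a = 1, b = 2, c = 2
log_b(a) = log_2(1) = 0.0000

Case 3: c = 2 > log_2(1) = 0.0000
T(n) = O(n^2) = O(n^2)

For T(n) = 1T(n/2) + O(n^2): log_2(1) = 0.0000. This is Case 3 of the Master Theorem (c > log_b(a), work dominated by root), giving O(n^2).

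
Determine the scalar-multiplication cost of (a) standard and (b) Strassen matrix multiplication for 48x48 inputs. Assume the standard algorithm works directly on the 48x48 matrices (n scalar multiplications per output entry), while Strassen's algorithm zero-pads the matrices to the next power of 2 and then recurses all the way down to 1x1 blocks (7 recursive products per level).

Matrix multiplication for 48x48 matrices:

Strassen's algorithm requires power-of-2 dimensions. Pad 48x48 to 64x64 (next power of 2).

Standard algorithm: 48^3 = 110592 multiplications
Strassen's algorithm: 7^(log2(64)) = 7^6 = 117649 multiplications
Difference: 110592 - 117649 = -7057 (Strassen uses MORE here due to padding overhead — for small or just-over-power-of-2 n, padding can outweigh the per-level savings)

Standard: 110592 multiplications (48^3). Strassen: 117649 multiplications (7^6, after padding to 64x64). Strassen reduces 8 recursive multiplications to 7 at each level.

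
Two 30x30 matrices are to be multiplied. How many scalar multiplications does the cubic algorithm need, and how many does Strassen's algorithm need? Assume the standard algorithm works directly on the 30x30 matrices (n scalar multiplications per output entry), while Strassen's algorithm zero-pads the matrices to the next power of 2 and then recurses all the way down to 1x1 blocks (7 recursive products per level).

Matrix multiplication for 30x30 matrices:

Strassen's algorithm requires power-of-2 dimensions. Pad 30x30 to 32x32 (next power of 2).

Standard algorithm: 30^3 = 27000 multiplications
Strassen's algorithm: 7^(log2(32)) = 7^5 = 16807 multiplications
Savings: 27000 - 16807 = 10193 multiplications

Standard: 27000 multiplications (30^3). Strassen: 16807 multiplications (7^5, after padding to 32x32). Strassen reduces 8 recursive multiplications to 7 at each level.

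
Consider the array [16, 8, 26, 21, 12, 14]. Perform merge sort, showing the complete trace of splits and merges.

Merge sort trace:

Split: [16, 8, 26, 21, 12, 14] -> [16, 8, 26] and [21, 12, 14]
  Split: [16, 8, 26] -> [16] and [8, 26]
    Split: [8, 26] -> [8] and [26]
    Merge: [8] + [26] -> [8, 26]
  Merge: [16] + [8, 26] -> [8, 16, 26]
  Split: [21, 12, 14] -> [21] and [12, 14]
    Split: [12, 14] -> [12] and [14]
    Merge: [12] + [14] -> [12, 14]
  Merge: [21] + [12, 14] -> [12, 14, 21]
Merge: [8, 16, 26] + [12, 14, 21] -> [8, 12, 14, 16, 21, 26]

Final sorted array: [8, 12, 14, 16, 21, 26]

The merge sort proceeds by recursively splitting the array and merging sorted halves.
After all merges, the sorted array is [8, 12, 14, 16, 21, 26].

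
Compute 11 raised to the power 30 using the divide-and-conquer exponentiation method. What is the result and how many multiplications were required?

Computing 11^30 by squaring (build up from 11^1; each line after the first costs one multiplication):

11^1 = 11
11^2 = (11^1)^2 = 11^2 = 121
11^3 = 11 * 11^2 = 11 * 121 = 1331
11^6 = (11^3)^2 = 1331^2 = 1771561
11^7 = 11 * 11^6 = 11 * 1771561 = 19487171
11^14 = (11^7)^2 = 19487171^2 = 379749833583241
11^15 = 11 * 11^14 = 11 * 379749833583241 = 4177248169415651
11^30 = (11^15)^2 = 4177248169415651^2 = 17449402268886407318558803753801

Result: 17449402268886407318558803753801
Multiplications needed: 7 (7 lines after 11^1)

11^30 = 17449402268886407318558803753801. Using exponentiation by squaring, this requires 7 multiplications. The key idea: if the exponent is even, square the half-power; if odd, multiply by the base once.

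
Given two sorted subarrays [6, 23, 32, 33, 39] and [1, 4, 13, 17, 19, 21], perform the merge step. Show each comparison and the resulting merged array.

Merging process:

Compare 6 vs 1: take 1 from right. Merged: [1]
Compare 6 vs 4: take 4 from right. Merged: [1, 4]
Compare 6 vs 13: take 6 from left. Merged: [1, 4, 6]
Compare 23 vs 13: take 13 from right. Merged: [1, 4, 6, 13]
Compare 23 vs 17: take 17 from right. Merged: [1, 4, 6, 13, 17]
Compare 23 vs 19: take 19 from right. Merged: [1, 4, 6, 13, 17, 19]
Compare 23 vs 21: take 21 from right. Merged: [1, 4, 6, 13, 17, 19, 21]
Append remaining from left: [23, 32, 33, 39]. Merged: [1, 4, 6, 13, 17, 19, 21, 23, 32, 33, 39]

Final merged array: [1, 4, 6, 13, 17, 19, 21, 23, 32, 33, 39]
Total comparisons: 7

The merged array is [1, 4, 6, 13, 17, 19, 21, 23, 32, 33, 39], requiring 7 comparisons. The merge step runs in O(n) time where n is the total number of elements.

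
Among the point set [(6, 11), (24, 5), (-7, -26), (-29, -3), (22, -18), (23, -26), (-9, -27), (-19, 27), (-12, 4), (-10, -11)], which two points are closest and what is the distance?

Computing all pairwise distances among 10 points:

d((6, 11), (24, 5)) = 18.9737
d((6, 11), (-7, -26)) = 39.2173
d((6, 11), (-29, -3)) = 37.6962
d((6, 11), (22, -18)) = 33.121
d((6, 11), (23, -26)) = 40.7185
d((6, 11), (-9, -27)) = 40.8534
d((6, 11), (-19, 27)) = 29.6816
d((6, 11), (-12, 4)) = 19.3132
d((6, 11), (-10, -11)) = 27.2029
d((24, 5), (-7, -26)) = 43.8406
d((24, 5), (-29, -3)) = 53.6004
d((24, 5), (22, -18)) = 23.0868
d((24, 5), (23, -26)) = 31.0161
d((24, 5), (-9, -27)) = 45.9674
d((24, 5), (-19, 27)) = 48.3011
d((24, 5), (-12, 4)) = 36.0139
d((24, 5), (-10, -11)) = 37.5766
d((-7, -26), (-29, -3)) = 31.8277
d((-7, -26), (22, -18)) = 30.0832
d((-7, -26), (23, -26)) = 30.0
d((-7, -26), (-9, -27)) = 2.2361 <-- minimum
d((-7, -26), (-19, 27)) = 54.3415
d((-7, -26), (-12, 4)) = 30.4138
d((-7, -26), (-10, -11)) = 15.2971
d((-29, -3), (22, -18)) = 53.1601
d((-29, -3), (23, -26)) = 56.8595
d((-29, -3), (-9, -27)) = 31.241
d((-29, -3), (-19, 27)) = 31.6228
d((-29, -3), (-12, 4)) = 18.3848
d((-29, -3), (-10, -11)) = 20.6155
d((22, -18), (23, -26)) = 8.0623
d((22, -18), (-9, -27)) = 32.28
d((22, -18), (-19, 27)) = 60.8769
d((22, -18), (-12, 4)) = 40.4969
d((22, -18), (-10, -11)) = 32.7567
d((23, -26), (-9, -27)) = 32.0156
d((23, -26), (-19, 27)) = 67.624
d((23, -26), (-12, 4)) = 46.0977
d((23, -26), (-10, -11)) = 36.2491
d((-9, -27), (-19, 27)) = 54.9181
d((-9, -27), (-12, 4)) = 31.1448
d((-9, -27), (-10, -11)) = 16.0312
d((-19, 27), (-12, 4)) = 24.0416
d((-19, 27), (-10, -11)) = 39.0512
d((-12, 4), (-10, -11)) = 15.1327

Closest pair: (-7, -26) and (-9, -27) with distance 2.2361

The closest pair is (-7, -26) and (-9, -27) with Euclidean distance 2.2361. For 10 points, brute-force pairwise comparison is shown above. For large n, the divide-and-conquer algorithm (sort by x, recurse on halves, check the dividing strip) achieves O(n log n).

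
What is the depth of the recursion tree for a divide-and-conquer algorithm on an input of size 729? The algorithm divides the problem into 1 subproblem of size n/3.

For divide and conquer with division factor 3:

Problem sizes at each level:
Level 0: 729
Level 1: 243
Level 2: 81
Level 3: 27
Level 4: 9
Level 5: 3
Level 6: 1

The root is level 0 and the size-1 base case is level 6 (the tree spans levels 0 through 6, i.e. 7 levels counting the root), so the depth is the number of divisions: log_3(729) = 6

The recursion tree depth is log_3(729) = 6. At each level, the problem size is divided by 3, so it takes 6 divisions to reduce to a base case of size 1. The algorithm makes 1 recursive call at each level.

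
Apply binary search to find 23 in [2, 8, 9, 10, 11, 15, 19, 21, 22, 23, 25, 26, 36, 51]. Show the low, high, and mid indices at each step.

Binary search for 23 in [2, 8, 9, 10, 11, 15, 19, 21, 22, 23, 25, 26, 36, 51]:

lo=0, hi=13, mid=6, arr[mid]=19 -> 19 < 23, search right half
lo=7, hi=13, mid=10, arr[mid]=25 -> 25 > 23, search left half
lo=7, hi=9, mid=8, arr[mid]=22 -> 22 < 23, search right half
lo=9, hi=9, mid=9, arr[mid]=23 -> Found target at index 9!

Binary search finds 23 at index 9 after 4 comparisons. The search repeatedly halves the search space by comparing with the middle element.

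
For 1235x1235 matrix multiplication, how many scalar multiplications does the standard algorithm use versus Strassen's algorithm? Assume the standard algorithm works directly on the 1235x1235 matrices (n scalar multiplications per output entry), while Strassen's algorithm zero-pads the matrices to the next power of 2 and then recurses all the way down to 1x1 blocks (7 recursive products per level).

Matrix multiplication for 1235x1235 matrices:

Strassen's algorithm requires power-of-2 dimensions. Pad 1235x1235 to 2048x2048 (next power of 2).

Standard algorithm: 1235^3 = 1883652875 multiplications
Strassen's algorithm: 7^(log2(2048)) = 7^11 = 1977326743 multiplications
Difference: 1883652875 - 1977326743 = -93673868 (Strassen uses MORE here due to padding overhead — for small or just-over-power-of-2 n, padding can outweigh the per-level savings)

Standard: 1883652875 multiplications (1235^3). Strassen: 1977326743 multiplications (7^11, after padding to 2048x2048). Strassen reduces 8 recursive multiplications to 7 at each level.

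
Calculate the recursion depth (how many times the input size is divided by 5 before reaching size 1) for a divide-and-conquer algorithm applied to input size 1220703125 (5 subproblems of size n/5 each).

For divide and conquer with division factor 5:

Problem sizes at each level:
Level 0: 1220703125
Level 1: 244140625
Level 2: 48828125
Level 3: 9765625
Level 4: 1953125
Level 5: 390625
Level 6: 78125
Level 7: 15625
Level 8: 3125
Level 9: 625
Level 10: 125
Level 11: 25
Level 12: 5
Level 13: 1

The root is level 0 and the size-1 base case is level 13 (the tree spans levels 0 through 13, i.e. 14 levels counting the root), so the depth is the number of divisions: log_5(1220703125) = 13

The recursion tree depth is log_5(1220703125) = 13. At each level, the problem size is divided by 5, so it takes 13 divisions to reduce to a base case of size 1. The algorithm makes 5 recursive calls at each level.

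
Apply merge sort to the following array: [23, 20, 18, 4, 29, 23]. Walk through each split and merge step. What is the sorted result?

Merge sort trace:

Split: [23, 20, 18, 4, 29, 23] -> [23, 20, 18] and [4, 29, 23]
  Split: [23, 20, 18] -> [23] and [20, 18]
    Split: [20, 18] -> [20] and [18]
    Merge: [20] + [18] -> [18, 20]
  Merge: [23] + [18, 20] -> [18, 20, 23]
  Split: [4, 29, 23] -> [4] and [29, 23]
    Split: [29, 23] -> [29] and [23]
    Merge: [29] + [23] -> [23, 29]
  Merge: [4] + [23, 29] -> [4, 23, 29]
Merge: [18, 20, 23] + [4, 23, 29] -> [4, 18, 20, 23, 23, 29]

Final sorted array: [4, 18, 20, 23, 23, 29]

The merge sort proceeds by recursively splitting the array and merging sorted halves.
After all merges, the sorted array is [4, 18, 20, 23, 23, 29].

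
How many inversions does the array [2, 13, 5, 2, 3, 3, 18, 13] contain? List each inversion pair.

Finding inversions in [2, 13, 5, 2, 3, 3, 18, 13]:

(1, 2): arr[1]=13 > arr[2]=5
(1, 3): arr[1]=13 > arr[3]=2
(1, 4): arr[1]=13 > arr[4]=3
(1, 5): arr[1]=13 > arr[5]=3
(2, 3): arr[2]=5 > arr[3]=2
(2, 4): arr[2]=5 > arr[4]=3
(2, 5): arr[2]=5 > arr[5]=3
(6, 7): arr[6]=18 > arr[7]=13

Total inversions: 8

The array has 8 inversion(s): (1,2), (1,3), (1,4), (1,5), (2,3), (2,4), (2,5), (6,7). Each pair (i,j) satisfies i < j and arr[i] > arr[j].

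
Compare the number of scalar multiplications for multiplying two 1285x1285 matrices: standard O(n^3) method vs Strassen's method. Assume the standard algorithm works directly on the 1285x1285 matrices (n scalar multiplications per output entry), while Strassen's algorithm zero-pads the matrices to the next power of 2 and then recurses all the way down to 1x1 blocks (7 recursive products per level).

Matrix multiplication for 1285x1285 matrices:

Strassen's algorithm requires power-of-2 dimensions. Pad 1285x1285 to 2048x2048 (next power of 2).

Standard algorithm: 1285^3 = 2121824125 multiplications
Strassen's algorithm: 7^(log2(2048)) = 7^11 = 1977326743 multiplications
Savings: 2121824125 - 1977326743 = 144497382 multiplications

Standard: 2121824125 multiplications (1285^3). Strassen: 1977326743 multiplications (7^11, after padding to 2048x2048). Strassen reduces 8 recursive multiplications to 7 at each level.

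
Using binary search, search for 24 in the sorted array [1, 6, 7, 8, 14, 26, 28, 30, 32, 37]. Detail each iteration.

Binary search for 24 in [1, 6, 7, 8, 14, 26, 28, 30, 32, 37]:

lo=0, hi=9, mid=4, arr[mid]=14 -> 14 < 24, search right half
lo=5, hi=9, mid=7, arr[mid]=30 -> 30 > 24, search left half
lo=5, hi=6, mid=5, arr[mid]=26 -> 26 > 24, search left half
lo=5 > hi=4, target 24 not found

Binary search determines that 24 is not in the array after 3 comparisons. The search space was exhausted without finding the target.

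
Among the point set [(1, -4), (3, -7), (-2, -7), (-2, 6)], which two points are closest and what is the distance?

Computing all pairwise distances among 4 points:

d((1, -4), (3, -7)) = 3.6056 <-- minimum
d((1, -4), (-2, -7)) = 4.2426
d((1, -4), (-2, 6)) = 10.4403
d((3, -7), (-2, -7)) = 5.0
d((3, -7), (-2, 6)) = 13.9284
d((-2, -7), (-2, 6)) = 13.0

Closest pair: (1, -4) and (3, -7) with distance 3.6056

The closest pair is (1, -4) and (3, -7) with Euclidean distance 3.6056. For 4 points, brute-force pairwise comparison is shown above. For large n, the divide-and-conquer algorithm (sort by x, recurse on halves, check the dividing strip) achieves O(n log n).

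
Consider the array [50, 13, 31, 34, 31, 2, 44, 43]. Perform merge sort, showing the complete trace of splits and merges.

Merge sort trace:

Split: [50, 13, 31, 34, 31, 2, 44, 43] -> [50, 13, 31, 34] and [31, 2, 44, 43]
  Split: [50, 13, 31, 34] -> [50, 13] and [31, 34]
    Split: [50, 13] -> [50] and [13]
    Merge: [50] + [13] -> [13, 50]
    Split: [31, 34] -> [31] and [34]
    Merge: [31] + [34] -> [31, 34]
  Merge: [13, 50] + [31, 34] -> [13, 31, 34, 50]
  Split: [31, 2, 44, 43] -> [31, 2] and [44, 43]
    Split: [31, 2] -> [31] and [2]
    Merge: [31] + [2] -> [2, 31]
    Split: [44, 43] -> [44] and [43]
    Merge: [44] + [43] -> [43, 44]
  Merge: [2, 31] + [43, 44] -> [2, 31, 43, 44]
Merge: [13, 31, 34, 50] + [2, 31, 43, 44] -> [2, 13, 31, 31, 34, 43, 44, 50]

Final sorted array: [2, 13, 31, 31, 34, 43, 44, 50]

The merge sort proceeds by recursively splitting the array and merging sorted halves.
After all merges, the sorted array is [2, 13, 31, 31, 34, 43, 44, 50].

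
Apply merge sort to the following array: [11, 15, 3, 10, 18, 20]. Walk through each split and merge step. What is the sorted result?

Merge sort trace:

Split: [11, 15, 3, 10, 18, 20] -> [11, 15, 3] and [10, 18, 20]
  Split: [11, 15, 3] -> [11] and [15, 3]
    Split: [15, 3] -> [15] and [3]
    Merge: [15] + [3] -> [3, 15]
  Merge: [11] + [3, 15] -> [3, 11, 15]
  Split: [10, 18, 20] -> [10] and [18, 20]
    Split: [18, 20] -> [18] and [20]
    Merge: [18] + [20] -> [18, 20]
  Merge: [10] + [18, 20] -> [10, 18, 20]
Merge: [3, 11, 15] + [10, 18, 20] -> [3, 10, 11, 15, 18, 20]

Final sorted array: [3, 10, 11, 15, 18, 20]

The merge sort proceeds by recursively splitting the array and merging sorted halves.
After all merges, the sorted array is [3, 10, 11, 15, 18, 20].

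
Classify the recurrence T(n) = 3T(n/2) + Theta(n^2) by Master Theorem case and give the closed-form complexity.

Master Theorem for T(n) = 3T(n/2) + O(n^2):

a = 3, b = 2, c = 2
log_b(a) = log_2(3) = 1.5850

Case 3: c = 2 > log_2(3) = 1.5850
T(n) = O(n^2) = O(n^2)

For T(n) = 3T(n/2) + O(n^2): log_2(3) = 1.5850. This is Case 3 of the Master Theorem (c > log_b(a), work dominated by root), giving O(n^2).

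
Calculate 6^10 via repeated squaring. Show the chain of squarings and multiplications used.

Computing 6^10 by squaring (build up from 6^1; each line after the first costs one multiplication):

6^1 = 6
6^2 = (6^1)^2 = 6^2 = 36
6^4 = (6^2)^2 = 36^2 = 1296
6^5 = 6 * 6^4 = 6 * 1296 = 7776
6^10 = (6^5)^2 = 7776^2 = 60466176

Result: 60466176
Multiplications needed: 4 (4 lines after 6^1)

6^10 = 60466176. Using exponentiation by squaring, this requires 4 multiplications. The key idea: if the exponent is even, square the half-power; if odd, multiply by the base once.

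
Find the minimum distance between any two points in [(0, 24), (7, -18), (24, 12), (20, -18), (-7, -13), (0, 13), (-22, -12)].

Computing all pairwise distances among 7 points:

d((0, 24), (7, -18)) = 42.5793
d((0, 24), (24, 12)) = 26.8328
d((0, 24), (20, -18)) = 46.5188
d((0, 24), (-7, -13)) = 37.6563
d((0, 24), (0, 13)) = 11.0 <-- minimum
d((0, 24), (-22, -12)) = 42.19
d((7, -18), (24, 12)) = 34.4819
d((7, -18), (20, -18)) = 13.0
d((7, -18), (-7, -13)) = 14.8661
d((7, -18), (0, 13)) = 31.7805
d((7, -18), (-22, -12)) = 29.6142
d((24, 12), (20, -18)) = 30.2655
d((24, 12), (-7, -13)) = 39.8246
d((24, 12), (0, 13)) = 24.0208
d((24, 12), (-22, -12)) = 51.8845
d((20, -18), (-7, -13)) = 27.4591
d((20, -18), (0, 13)) = 36.8917
d((20, -18), (-22, -12)) = 42.4264
d((-7, -13), (0, 13)) = 26.9258
d((-7, -13), (-22, -12)) = 15.0333
d((0, 13), (-22, -12)) = 33.3017

Closest pair: (0, 24) and (0, 13) with distance 11.0

The closest pair is (0, 24) and (0, 13) with Euclidean distance 11.0. For 7 points, brute-force pairwise comparison is shown above. For large n, the divide-and-conquer algorithm (sort by x, recurse on halves, check the dividing strip) achieves O(n log n).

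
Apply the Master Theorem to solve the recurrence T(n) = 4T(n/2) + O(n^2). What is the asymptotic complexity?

Master Theorem for T(n) = 4T(n/2) + O(n^2):

a = 4, b = 2, c = 2
log_b(a) = log_2(4) = 2.0000

Case 2: c = 2 = log_2(4) = 2.0000
T(n) = O(n^2 log n) = O(n^2 log n)

For T(n) = 4T(n/2) + O(n^2): log_2(4) = 2.0000. This is Case 2 of the Master Theorem (c = log_b(a), equal work at all levels), giving O(n^2 log n).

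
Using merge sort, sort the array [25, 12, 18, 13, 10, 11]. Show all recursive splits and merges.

Merge sort trace:

Split: [25, 12, 18, 13, 10, 11] -> [25, 12, 18] and [13, 10, 11]
  Split: [25, 12, 18] -> [25] and [12, 18]
    Split: [12, 18] -> [12] and [18]
    Merge: [12] + [18] -> [12, 18]
  Merge: [25] + [12, 18] -> [12, 18, 25]
  Split: [13, 10, 11] -> [13] and [10, 11]
    Split: [10, 11] -> [10] and [11]
    Merge: [10] + [11] -> [10, 11]
  Merge: [13] + [10, 11] -> [10, 11, 13]
Merge: [12, 18, 25] + [10, 11, 13] -> [10, 11, 12, 13, 18, 25]

Final sorted array: [10, 11, 12, 13, 18, 25]

The merge sort proceeds by recursively splitting the array and merging sorted halves.
After all merges, the sorted array is [10, 11, 12, 13, 18, 25].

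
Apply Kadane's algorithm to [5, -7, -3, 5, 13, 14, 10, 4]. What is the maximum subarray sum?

Using Kadane's algorithm on [5, -7, -3, 5, 13, 14, 10, 4]:

Scanning through the array:
Position 1 (value -7): max_ending_here = -2, max_so_far = 5
Position 2 (value -3): max_ending_here = -3, max_so_far = 5
Position 3 (value 5): max_ending_here = 5, max_so_far = 5
Position 4 (value 13): max_ending_here = 18, max_so_far = 18
Position 5 (value 14): max_ending_here = 32, max_so_far = 32
Position 6 (value 10): max_ending_here = 42, max_so_far = 42
Position 7 (value 4): max_ending_here = 46, max_so_far = 46

Maximum subarray: [5, 13, 14, 10, 4]
Maximum sum: 46

The maximum subarray is [5, 13, 14, 10, 4] with sum 46. This subarray runs from index 3 to index 7.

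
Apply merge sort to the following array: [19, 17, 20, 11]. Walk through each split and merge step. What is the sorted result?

Merge sort trace:

Split: [19, 17, 20, 11] -> [19, 17] and [20, 11]
  Split: [19, 17] -> [19] and [17]
  Merge: [19] + [17] -> [17, 19]
  Split: [20, 11] -> [20] and [11]
  Merge: [20] + [11] -> [11, 20]
Merge: [17, 19] + [11, 20] -> [11, 17, 19, 20]

Final sorted array: [11, 17, 19, 20]

The merge sort proceeds by recursively splitting the array and merging sorted halves.
After all merges, the sorted array is [11, 17, 19, 20].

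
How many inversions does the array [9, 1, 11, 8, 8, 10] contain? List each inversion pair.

Finding inversions in [9, 1, 11, 8, 8, 10]:

(0, 1): arr[0]=9 > arr[1]=1
(0, 3): arr[0]=9 > arr[3]=8
(0, 4): arr[0]=9 > arr[4]=8
(2, 3): arr[2]=11 > arr[3]=8
(2, 4): arr[2]=11 > arr[4]=8
(2, 5): arr[2]=11 > arr[5]=10

Total inversions: 6

The array has 6 inversion(s): (0,1), (0,3), (0,4), (2,3), (2,4), (2,5). Each pair (i,j) satisfies i < j and arr[i] > arr[j].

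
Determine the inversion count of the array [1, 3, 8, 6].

Finding inversions in [1, 3, 8, 6]:

(2, 3): arr[2]=8 > arr[3]=6

Total inversions: 1

The array has 1 inversion(s): (2,3). Each pair (i,j) satisfies i < j and arr[i] > arr[j].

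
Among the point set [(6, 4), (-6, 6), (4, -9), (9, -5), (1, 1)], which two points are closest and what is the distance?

Computing all pairwise distances among 5 points:

d((6, 4), (-6, 6)) = 12.1655
d((6, 4), (4, -9)) = 13.1529
d((6, 4), (9, -5)) = 9.4868
d((6, 4), (1, 1)) = 5.831 <-- minimum
d((-6, 6), (4, -9)) = 18.0278
d((-6, 6), (9, -5)) = 18.6011
d((-6, 6), (1, 1)) = 8.6023
d((4, -9), (9, -5)) = 6.4031
d((4, -9), (1, 1)) = 10.4403
d((9, -5), (1, 1)) = 10.0

Closest pair: (6, 4) and (1, 1) with distance 5.831

The closest pair is (6, 4) and (1, 1) with Euclidean distance 5.831. For 5 points, brute-force pairwise comparison is shown above. For large n, the divide-and-conquer algorithm (sort by x, recurse on halves, check the dividing strip) achieves O(n log n).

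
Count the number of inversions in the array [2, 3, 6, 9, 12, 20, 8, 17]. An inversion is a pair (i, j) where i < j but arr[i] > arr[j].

Finding inversions in [2, 3, 6, 9, 12, 20, 8, 17]:

(3, 6): arr[3]=9 > arr[6]=8
(4, 6): arr[4]=12 > arr[6]=8
(5, 6): arr[5]=20 > arr[6]=8
(5, 7): arr[5]=20 > arr[7]=17

Total inversions: 4

The array has 4 inversion(s): (3,6), (4,6), (5,6), (5,7). Each pair (i,j) satisfies i < j and arr[i] > arr[j].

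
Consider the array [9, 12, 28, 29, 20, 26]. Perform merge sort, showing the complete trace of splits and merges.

Merge sort trace:

Split: [9, 12, 28, 29, 20, 26] -> [9, 12, 28] and [29, 20, 26]
  Split: [9, 12, 28] -> [9] and [12, 28]
    Split: [12, 28] -> [12] and [28]
    Merge: [12] + [28] -> [12, 28]
  Merge: [9] + [12, 28] -> [9, 12, 28]
  Split: [29, 20, 26] -> [29] and [20, 26]
    Split: [20, 26] -> [20] and [26]
    Merge: [20] + [26] -> [20, 26]
  Merge: [29] + [20, 26] -> [20, 26, 29]
Merge: [9, 12, 28] + [20, 26, 29] -> [9, 12, 20, 26, 28, 29]

Final sorted array: [9, 12, 20, 26, 28, 29]

The merge sort proceeds by recursively splitting the array and merging sorted halves.
After all merges, the sorted array is [9, 12, 20, 26, 28, 29].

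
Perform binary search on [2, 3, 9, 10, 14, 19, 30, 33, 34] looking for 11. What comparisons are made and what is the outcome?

Binary search for 11 in [2, 3, 9, 10, 14, 19, 30, 33, 34]:

lo=0, hi=8, mid=4, arr[mid]=14 -> 14 > 11, search left half
lo=0, hi=3, mid=1, arr[mid]=3 -> 3 < 11, search right half
lo=2, hi=3, mid=2, arr[mid]=9 -> 9 < 11, search right half
lo=3, hi=3, mid=3, arr[mid]=10 -> 10 < 11, search right half
lo=4 > hi=3, target 11 not found

Binary search determines that 11 is not in the array after 4 comparisons. The search space was exhausted without finding the target.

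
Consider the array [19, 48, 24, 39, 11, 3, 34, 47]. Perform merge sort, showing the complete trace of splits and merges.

Merge sort trace:

Split: [19, 48, 24, 39, 11, 3, 34, 47] -> [19, 48, 24, 39] and [11, 3, 34, 47]
  Split: [19, 48, 24, 39] -> [19, 48] and [24, 39]
    Split: [19, 48] -> [19] and [48]
    Merge: [19] + [48] -> [19, 48]
    Split: [24, 39] -> [24] and [39]
    Merge: [24] + [39] -> [24, 39]
  Merge: [19, 48] + [24, 39] -> [19, 24, 39, 48]
  Split: [11, 3, 34, 47] -> [11, 3] and [34, 47]
    Split: [11, 3] -> [11] and [3]
    Merge: [11] + [3] -> [3, 11]
    Split: [34, 47] -> [34] and [47]
    Merge: [34] + [47] -> [34, 47]
  Merge: [3, 11] + [34, 47] -> [3, 11, 34, 47]
Merge: [19, 24, 39, 48] + [3, 11, 34, 47] -> [3, 11, 19, 24, 34, 39, 47, 48]

Final sorted array: [3, 11, 19, 24, 34, 39, 47, 48]

The merge sort proceeds by recursively splitting the array and merging sorted halves.
After all merges, the sorted array is [3, 11, 19, 24, 34, 39, 47, 48].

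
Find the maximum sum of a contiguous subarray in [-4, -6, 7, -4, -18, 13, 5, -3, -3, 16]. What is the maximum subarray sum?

Using Kadane's algorithm on [-4, -6, 7, -4, -18, 13, 5, -3, -3, 16]:

Scanning through the array:
Position 1 (value -6): max_ending_here = -6, max_so_far = -4
Position 2 (value 7): max_ending_here = 7, max_so_far = 7
Position 3 (value -4): max_ending_here = 3, max_so_far = 7
Position 4 (value -18): max_ending_here = -15, max_so_far = 7
Position 5 (value 13): max_ending_here = 13, max_so_far = 13
Position 6 (value 5): max_ending_here = 18, max_so_far = 18
Position 7 (value -3): max_ending_here = 15, max_so_far = 18
Position 8 (value -3): max_ending_here = 12, max_so_far = 18
Position 9 (value 16): max_ending_here = 28, max_so_far = 28

Maximum subarray: [13, 5, -3, -3, 16]
Maximum sum: 28

The maximum subarray is [13, 5, -3, -3, 16] with sum 28. This subarray runs from index 5 to index 9.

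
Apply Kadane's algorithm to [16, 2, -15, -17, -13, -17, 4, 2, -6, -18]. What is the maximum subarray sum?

Using Kadane's algorithm on [16, 2, -15, -17, -13, -17, 4, 2, -6, -18]:

Scanning through the array:
Position 1 (value 2): max_ending_here = 18, max_so_far = 18
Position 2 (value -15): max_ending_here = 3, max_so_far = 18
Position 3 (value -17): max_ending_here = -14, max_so_far = 18
Position 4 (value -13): max_ending_here = -13, max_so_far = 18
Position 5 (value -17): max_ending_here = -17, max_so_far = 18
Position 6 (value 4): max_ending_here = 4, max_so_far = 18
Position 7 (value 2): max_ending_here = 6, max_so_far = 18
Position 8 (value -6): max_ending_here = 0, max_so_far = 18
Position 9 (value -18): max_ending_here = -18, max_so_far = 18

Maximum subarray: [16, 2]
Maximum sum: 18

The maximum subarray is [16, 2] with sum 18. This subarray runs from index 0 to index 1.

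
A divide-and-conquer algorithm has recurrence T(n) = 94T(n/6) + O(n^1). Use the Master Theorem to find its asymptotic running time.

Master Theorem for T(n) = 94T(n/6) + O(n^1):

a = 94, b = 6, c = 1
log_b(a) = log_6(94) = 2.5357

Case 1: c = 1 < log_6(94) = 2.5357
T(n) = O(n^(log_6 94))

For T(n) = 94T(n/6) + O(n^1): log_6(94) = 2.5357. This is Case 1 of the Master Theorem (c < log_b(a), work dominated by leaves), giving O(n^(log_6 94)).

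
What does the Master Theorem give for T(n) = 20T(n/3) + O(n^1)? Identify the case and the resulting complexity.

Master Theorem for T(n) = 20T(n/3) + O(n^1):

a = 20, b = 3, c = 1
log_b(a) = log_3(20) = 2.7268

Case 1: c = 1 < log_3(20) = 2.7268
T(n) = O(n^(log_3 20))

For T(n) = 20T(n/3) + O(n^1): log_3(20) = 2.7268. This is Case 1 of the Master Theorem (c < log_b(a), work dominated by leaves), giving O(n^(log_3 20)).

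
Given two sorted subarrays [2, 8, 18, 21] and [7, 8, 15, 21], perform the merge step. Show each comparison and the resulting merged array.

Merging process:

Compare 2 vs 7: take 2 from left. Merged: [2]
Compare 8 vs 7: take 7 from right. Merged: [2, 7]
Compare 8 vs 8: take 8 from left. Merged: [2, 7, 8]
Compare 18 vs 8: take 8 from right. Merged: [2, 7, 8, 8]
Compare 18 vs 15: take 15 from right. Merged: [2, 7, 8, 8, 15]
Compare 18 vs 21: take 18 from left. Merged: [2, 7, 8, 8, 15, 18]
Compare 21 vs 21: take 21 from left. Merged: [2, 7, 8, 8, 15, 18, 21]
Append remaining from right: [21]. Merged: [2, 7, 8, 8, 15, 18, 21, 21]

Final merged array: [2, 7, 8, 8, 15, 18, 21, 21]
Total comparisons: 7

The merged array is [2, 7, 8, 8, 15, 18, 21, 21], requiring 7 comparisons. The merge step runs in O(n) time where n is the total number of elements.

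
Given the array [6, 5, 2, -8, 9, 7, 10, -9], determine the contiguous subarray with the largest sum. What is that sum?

Using Kadane's algorithm on [6, 5, 2, -8, 9, 7, 10, -9]:

Scanning through the array:
Position 1 (value 5): max_ending_here = 11, max_so_far = 11
Position 2 (value 2): max_ending_here = 13, max_so_far = 13
Position 3 (value -8): max_ending_here = 5, max_so_far = 13
Position 4 (value 9): max_ending_here = 14, max_so_far = 14
Position 5 (value 7): max_ending_here = 21, max_so_far = 21
Position 6 (value 10): max_ending_here = 31, max_so_far = 31
Position 7 (value -9): max_ending_here = 22, max_so_far = 31

Maximum subarray: [6, 5, 2, -8, 9, 7, 10]
Maximum sum: 31

The maximum subarray is [6, 5, 2, -8, 9, 7, 10] with sum 31. This subarray runs from index 0 to index 6.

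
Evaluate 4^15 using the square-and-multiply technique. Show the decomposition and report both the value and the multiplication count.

Computing 4^15 by squaring (build up from 4^1; each line after the first costs one multiplication):

4^1 = 4
4^2 = (4^1)^2 = 4^2 = 16
4^3 = 4 * 4^2 = 4 * 16 = 64
4^6 = (4^3)^2 = 64^2 = 4096
4^7 = 4 * 4^6 = 4 * 4096 = 16384
4^14 = (4^7)^2 = 16384^2 = 268435456
4^15 = 4 * 4^14 = 4 * 268435456 = 1073741824

Result: 1073741824
Multiplications needed: 6 (6 lines after 4^1)

4^15 = 1073741824. Using exponentiation by squaring, this requires 6 multiplications. The key idea: if the exponent is even, square the half-power; if odd, multiply by the base once.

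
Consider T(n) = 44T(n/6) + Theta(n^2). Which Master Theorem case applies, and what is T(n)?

Master Theorem for T(n) = 44T(n/6) + O(n^2):

a = 44, b = 6, c = 2
log_b(a) = log_6(44) = 2.1120

Case 1: c = 2 < log_6(44) = 2.1120
T(n) = O(n^(log_6 44))

For T(n) = 44T(n/6) + O(n^2): log_6(44) = 2.1120. This is Case 1 of the Master Theorem (c < log_b(a), work dominated by leaves), giving O(n^(log_6 44)).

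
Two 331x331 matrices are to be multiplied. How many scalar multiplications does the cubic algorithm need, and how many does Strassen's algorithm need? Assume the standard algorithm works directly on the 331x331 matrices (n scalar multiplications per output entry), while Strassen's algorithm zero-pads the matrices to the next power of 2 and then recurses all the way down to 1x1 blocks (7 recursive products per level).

Matrix multiplication for 331x331 matrices:

Strassen's algorithm requires power-of-2 dimensions. Pad 331x331 to 512x512 (next power of 2).

Standard algorithm: 331^3 = 36264691 multiplications
Strassen's algorithm: 7^(log2(512)) = 7^9 = 40353607 multiplications
Difference: 36264691 - 40353607 = -4088916 (Strassen uses MORE here due to padding overhead — for small or just-over-power-of-2 n, padding can outweigh the per-level savings)

Standard: 36264691 multiplications (331^3). Strassen: 40353607 multiplications (7^9, after padding to 512x512). Strassen reduces 8 recursive multiplications to 7 at each level.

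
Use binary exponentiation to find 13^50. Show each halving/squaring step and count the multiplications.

Computing 13^50 by squaring (build up from 13^1; each line after the first costs one multiplication):

13^1 = 13
13^2 = (13^1)^2 = 13^2 = 169
13^3 = 13 * 13^2 = 13 * 169 = 2197
13^6 = (13^3)^2 = 2197^2 = 4826809
13^12 = (13^6)^2 = 4826809^2 = 23298085122481
13^24 = (13^12)^2 = 23298085122481^2 = 542800770374370512771595361
13^25 = 13 * 13^24 = 13 * 542800770374370512771595361 = 7056410014866816666030739693
13^50 = (13^25)^2 = 7056410014866816666030739693^2 = 49792922297912707801714181535533618316401192004725734249

Result: 49792922297912707801714181535533618316401192004725734249
Multiplications needed: 7 (7 lines after 13^1)

13^50 = 49792922297912707801714181535533618316401192004725734249. Using exponentiation by squaring, this requires 7 multiplications. The key idea: if the exponent is even, square the half-power; if odd, multiply by the base once.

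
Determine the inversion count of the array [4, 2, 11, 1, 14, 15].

Finding inversions in [4, 2, 11, 1, 14, 15]:

(0, 1): arr[0]=4 > arr[1]=2
(0, 3): arr[0]=4 > arr[3]=1
(1, 3): arr[1]=2 > arr[3]=1
(2, 3): arr[2]=11 > arr[3]=1

Total inversions: 4

The array has 4 inversion(s): (0,1), (0,3), (1,3), (2,3). Each pair (i,j) satisfies i < j and arr[i] > arr[j].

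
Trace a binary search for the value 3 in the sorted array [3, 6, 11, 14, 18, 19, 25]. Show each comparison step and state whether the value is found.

Binary search for 3 in [3, 6, 11, 14, 18, 19, 25]:

lo=0, hi=6, mid=3, arr[mid]=14 -> 14 > 3, search left half
lo=0, hi=2, mid=1, arr[mid]=6 -> 6 > 3, search left half
lo=0, hi=0, mid=0, arr[mid]=3 -> Found target at index 0!

Binary search finds 3 at index 0 after 3 comparisons. The search repeatedly halves the search space by comparing with the middle element.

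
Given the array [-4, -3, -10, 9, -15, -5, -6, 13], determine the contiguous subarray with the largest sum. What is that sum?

Using Kadane's algorithm on [-4, -3, -10, 9, -15, -5, -6, 13]:

Scanning through the array:
Position 1 (value -3): max_ending_here = -3, max_so_far = -3
Position 2 (value -10): max_ending_here = -10, max_so_far = -3
Position 3 (value 9): max_ending_here = 9, max_so_far = 9
Position 4 (value -15): max_ending_here = -6, max_so_far = 9
Position 5 (value -5): max_ending_here = -5, max_so_far = 9
Position 6 (value -6): max_ending_here = -6, max_so_far = 9
Position 7 (value 13): max_ending_here = 13, max_so_far = 13

Maximum subarray: [13]
Maximum sum: 13

The maximum subarray is [13] with sum 13. This subarray runs from index 7 to index 7.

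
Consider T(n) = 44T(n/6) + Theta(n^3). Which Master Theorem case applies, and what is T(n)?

Master Theorem for T(n) = 44T(n/6) + O(n^3):

a = 44, b = 6, c = 3
log_b(a) = log_6(44) = 2.1120

Case 3: c = 3 > log_6(44) = 2.1120
T(n) = O(n^3) = O(n^3)

For T(n) = 44T(n/6) + O(n^3): log_6(44) = 2.1120. This is Case 3 of the Master Theorem (c > log_b(a), work dominated by root), giving O(n^3).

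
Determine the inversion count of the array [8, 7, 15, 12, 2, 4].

Finding inversions in [8, 7, 15, 12, 2, 4]:

(0, 1): arr[0]=8 > arr[1]=7
(0, 4): arr[0]=8 > arr[4]=2
(0, 5): arr[0]=8 > arr[5]=4
(1, 4): arr[1]=7 > arr[4]=2
(1, 5): arr[1]=7 > arr[5]=4
(2, 3): arr[2]=15 > arr[3]=12
(2, 4): arr[2]=15 > arr[4]=2
(2, 5): arr[2]=15 > arr[5]=4
(3, 4): arr[3]=12 > arr[4]=2
(3, 5): arr[3]=12 > arr[5]=4

Total inversions: 10

The array has 10 inversion(s): (0,1), (0,4), (0,5), (1,4), (1,5), (2,3), (2,4), (2,5), (3,4), (3,5). Each pair (i,j) satisfies i < j and arr[i] > arr[j].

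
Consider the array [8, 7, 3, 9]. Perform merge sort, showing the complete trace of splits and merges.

Merge sort trace:

Split: [8, 7, 3, 9] -> [8, 7] and [3, 9]
  Split: [8, 7] -> [8] and [7]
  Merge: [8] + [7] -> [7, 8]
  Split: [3, 9] -> [3] and [9]
  Merge: [3] + [9] -> [3, 9]
Merge: [7, 8] + [3, 9] -> [3, 7, 8, 9]

Final sorted array: [3, 7, 8, 9]

The merge sort proceeds by recursively splitting the array and merging sorted halves.
After all merges, the sorted array is [3, 7, 8, 9].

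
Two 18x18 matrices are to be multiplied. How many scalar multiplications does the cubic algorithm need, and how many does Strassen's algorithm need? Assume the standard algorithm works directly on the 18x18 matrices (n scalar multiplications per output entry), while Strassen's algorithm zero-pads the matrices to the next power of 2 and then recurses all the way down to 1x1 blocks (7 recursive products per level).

Matrix multiplication for 18x18 matrices:

Strassen's algorithm requires power-of-2 dimensions. Pad 18x18 to 32x32 (next power of 2).

Standard algorithm: 18^3 = 5832 multiplications
Strassen's algorithm: 7^(log2(32)) = 7^5 = 16807 multiplications
Difference: 5832 - 16807 = -10975 (Strassen uses MORE here due to padding overhead — for small or just-over-power-of-2 n, padding can outweigh the per-level savings)

Standard: 5832 multiplications (18^3). Strassen: 16807 multiplications (7^5, after padding to 32x32). Strassen reduces 8 recursive multiplications to 7 at each level.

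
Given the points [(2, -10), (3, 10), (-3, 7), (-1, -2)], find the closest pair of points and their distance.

Computing all pairwise distances among 4 points:

d((2, -10), (3, 10)) = 20.025
d((2, -10), (-3, 7)) = 17.72
d((2, -10), (-1, -2)) = 8.544
d((3, 10), (-3, 7)) = 6.7082 <-- minimum
d((3, 10), (-1, -2)) = 12.6491
d((-3, 7), (-1, -2)) = 9.2195

Closest pair: (3, 10) and (-3, 7) with distance 6.7082

The closest pair is (3, 10) and (-3, 7) with Euclidean distance 6.7082. For 4 points, brute-force pairwise comparison is shown above. For large n, the divide-and-conquer algorithm (sort by x, recurse on halves, check the dividing strip) achieves O(n log n).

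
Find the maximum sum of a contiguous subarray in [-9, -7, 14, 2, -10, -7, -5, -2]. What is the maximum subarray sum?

Using Kadane's algorithm on [-9, -7, 14, 2, -10, -7, -5, -2]:

Scanning through the array:
Position 1 (value -7): max_ending_here = -7, max_so_far = -7
Position 2 (value 14): max_ending_here = 14, max_so_far = 14
Position 3 (value 2): max_ending_here = 16, max_so_far = 16
Position 4 (value -10): max_ending_here = 6, max_so_far = 16
Position 5 (value -7): max_ending_here = -1, max_so_far = 16
Position 6 (value -5): max_ending_here = -5, max_so_far = 16
Position 7 (value -2): max_ending_here = -2, max_so_far = 16

Maximum subarray: [14, 2]
Maximum sum: 16

The maximum subarray is [14, 2] with sum 16. This subarray runs from index 2 to index 3.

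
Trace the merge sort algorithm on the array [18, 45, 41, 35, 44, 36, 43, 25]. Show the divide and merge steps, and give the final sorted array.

Merge sort trace:

Split: [18, 45, 41, 35, 44, 36, 43, 25] -> [18, 45, 41, 35] and [44, 36, 43, 25]
  Split: [18, 45, 41, 35] -> [18, 45] and [41, 35]
    Split: [18, 45] -> [18] and [45]
    Merge: [18] + [45] -> [18, 45]
    Split: [41, 35] -> [41] and [35]
    Merge: [41] + [35] -> [35, 41]
  Merge: [18, 45] + [35, 41] -> [18, 35, 41, 45]
  Split: [44, 36, 43, 25] -> [44, 36] and [43, 25]
    Split: [44, 36] -> [44] and [36]
    Merge: [44] + [36] -> [36, 44]
    Split: [43, 25] -> [43] and [25]
    Merge: [43] + [25] -> [25, 43]
  Merge: [36, 44] + [25, 43] -> [25, 36, 43, 44]
Merge: [18, 35, 41, 45] + [25, 36, 43, 44] -> [18, 25, 35, 36, 41, 43, 44, 45]

Final sorted array: [18, 25, 35, 36, 41, 43, 44, 45]

The merge sort proceeds by recursively splitting the array and merging sorted halves.
After all merges, the sorted array is [18, 25, 35, 36, 41, 43, 44, 45].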